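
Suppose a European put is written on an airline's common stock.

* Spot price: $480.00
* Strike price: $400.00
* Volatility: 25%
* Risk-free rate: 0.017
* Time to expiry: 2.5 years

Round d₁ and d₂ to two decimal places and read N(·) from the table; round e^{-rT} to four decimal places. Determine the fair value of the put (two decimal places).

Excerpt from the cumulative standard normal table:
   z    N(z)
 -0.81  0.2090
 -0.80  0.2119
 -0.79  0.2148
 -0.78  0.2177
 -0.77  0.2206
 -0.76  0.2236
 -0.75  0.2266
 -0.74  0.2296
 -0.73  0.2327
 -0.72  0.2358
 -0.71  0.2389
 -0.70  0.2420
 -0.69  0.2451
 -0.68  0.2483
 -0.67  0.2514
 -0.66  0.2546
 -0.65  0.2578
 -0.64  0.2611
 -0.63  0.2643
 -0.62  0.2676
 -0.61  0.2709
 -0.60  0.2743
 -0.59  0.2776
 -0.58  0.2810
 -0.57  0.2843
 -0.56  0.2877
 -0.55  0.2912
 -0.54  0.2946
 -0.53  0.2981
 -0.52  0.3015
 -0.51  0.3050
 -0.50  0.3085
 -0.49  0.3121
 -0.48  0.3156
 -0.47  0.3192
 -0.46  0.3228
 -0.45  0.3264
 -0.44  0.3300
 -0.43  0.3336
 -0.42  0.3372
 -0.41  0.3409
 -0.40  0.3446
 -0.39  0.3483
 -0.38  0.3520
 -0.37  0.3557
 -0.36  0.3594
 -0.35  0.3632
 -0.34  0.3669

σ√T = 0.25 × 1.5811 = 0.3953
ln(S/K) + (r + σ²/2)T = ln(480/400) + (0.017 + 0.25²/2)·2.5 = 0.1823 + 0.1206 = 0.3029
d₁ = 0.3029 / 0.3953 = 0.7664 → 0.77
d₂ = d₁ − σ√T = 0.7664 − 0.3953 = 0.3711 → 0.37
exp(−rT) = exp(−0.017·2.5) = 0.9584
N(−d₂) = N(-0.37) = 0.3557;  N(−d₁) = N(-0.77) = 0.2206
P = 400·0.9584·0.3557 − 480·0.2206 = 136.3612 − 105.8880 = 30.4732

$30.47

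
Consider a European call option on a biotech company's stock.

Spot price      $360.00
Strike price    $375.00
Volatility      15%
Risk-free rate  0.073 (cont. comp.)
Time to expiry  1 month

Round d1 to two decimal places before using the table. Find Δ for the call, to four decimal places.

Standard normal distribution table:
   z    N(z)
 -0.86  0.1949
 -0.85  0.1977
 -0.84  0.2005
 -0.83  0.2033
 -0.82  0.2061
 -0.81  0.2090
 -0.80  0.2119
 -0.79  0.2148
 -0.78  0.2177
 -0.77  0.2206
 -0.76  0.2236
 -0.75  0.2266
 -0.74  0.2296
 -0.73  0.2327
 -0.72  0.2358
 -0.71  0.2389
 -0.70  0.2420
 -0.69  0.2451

0.2177

σ√T = 0.15 × 0.2887 = 0.0433
ln(S/K) + (r + σ²/2)T = ln(360/375) + (0.073 + 0.15²/2)·0.08333 = -0.0408 + 0.0070 = -0.0338
d₁ = -0.0338 / 0.0433 = -0.7806 which rounds to -0.78
N(d₁) = N(-0.78) = 0.2177
Δ_call = N(d₁) = 0.2177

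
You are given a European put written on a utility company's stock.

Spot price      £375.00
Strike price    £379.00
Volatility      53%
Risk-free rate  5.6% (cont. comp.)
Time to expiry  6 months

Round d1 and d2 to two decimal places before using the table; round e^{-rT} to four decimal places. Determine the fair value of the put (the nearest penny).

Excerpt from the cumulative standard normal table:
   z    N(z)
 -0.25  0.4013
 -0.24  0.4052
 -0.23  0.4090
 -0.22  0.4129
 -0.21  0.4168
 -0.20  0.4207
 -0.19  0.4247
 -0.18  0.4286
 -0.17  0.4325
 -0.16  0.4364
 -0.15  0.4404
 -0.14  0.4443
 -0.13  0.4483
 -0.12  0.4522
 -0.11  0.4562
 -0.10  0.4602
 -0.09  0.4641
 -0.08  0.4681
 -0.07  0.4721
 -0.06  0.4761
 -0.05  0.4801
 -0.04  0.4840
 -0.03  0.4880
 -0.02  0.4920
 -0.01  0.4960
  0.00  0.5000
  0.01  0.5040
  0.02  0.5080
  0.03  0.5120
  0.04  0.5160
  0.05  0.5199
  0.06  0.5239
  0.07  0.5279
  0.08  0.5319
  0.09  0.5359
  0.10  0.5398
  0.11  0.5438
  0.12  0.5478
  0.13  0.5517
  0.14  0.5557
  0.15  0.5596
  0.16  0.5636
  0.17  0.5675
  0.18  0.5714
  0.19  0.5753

£51.42

σ√T = 0.53·√0.5 = 0.3748
ln(S/K) + (r + σ²/2)T = ln(375/379) + (0.056 + 0.53²/2)·0.5 = -0.0106 + 0.0982 = 0.0876
d₁ = 0.0876 / 0.3748 = 0.2338 ⇒ 0.23
d₂ = d₁ − σ√T = 0.2338 − 0.3748 = -0.1410 ⇒ -0.14
e^(−rT) = e^(−0.056·0.5) = 0.9724
P = 379·0.9724·N(0.14) − 375·N(-0.23) = 379·0.9724·0.5557 − 375·0.4090 = 204.7975 − 153.3750 = 51.4225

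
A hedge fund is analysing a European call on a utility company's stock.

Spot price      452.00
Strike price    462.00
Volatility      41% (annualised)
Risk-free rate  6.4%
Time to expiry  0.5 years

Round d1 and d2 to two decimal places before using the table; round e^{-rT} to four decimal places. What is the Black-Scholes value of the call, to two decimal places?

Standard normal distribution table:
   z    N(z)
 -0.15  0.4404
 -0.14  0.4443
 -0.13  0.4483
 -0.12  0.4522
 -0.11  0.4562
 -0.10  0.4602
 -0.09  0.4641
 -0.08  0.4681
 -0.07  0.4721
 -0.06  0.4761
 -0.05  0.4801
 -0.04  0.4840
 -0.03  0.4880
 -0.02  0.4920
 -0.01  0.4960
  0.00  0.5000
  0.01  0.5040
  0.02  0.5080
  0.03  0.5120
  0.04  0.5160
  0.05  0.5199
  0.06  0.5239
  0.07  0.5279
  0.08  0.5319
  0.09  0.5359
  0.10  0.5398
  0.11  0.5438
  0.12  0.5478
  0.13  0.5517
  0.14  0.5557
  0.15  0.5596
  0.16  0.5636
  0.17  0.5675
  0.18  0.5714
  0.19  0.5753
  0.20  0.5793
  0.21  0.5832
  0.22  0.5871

T = 0.5;  σ√T = 0.2899
d₁ = [ln(452/462) + (0.064 + 0.41²/2)·0.5] / 0.2899 = [-0.0219 + 0.0740] / 0.2899 = 0.1799 which rounds to 0.18
d₂ = d₁ − σ√T = 0.1799 − 0.2899 = -0.1101 which rounds to -0.11
e^(−rT) = e^(−0.064·0.5) = 0.9685
N(d₁) = N(0.18) = 0.5714;  N(d₂) = N(-0.11) = 0.4562
C = 452·0.5714 − 462·0.9685·0.4562 = 258.2728 − 204.1253 = 54.1475

54.15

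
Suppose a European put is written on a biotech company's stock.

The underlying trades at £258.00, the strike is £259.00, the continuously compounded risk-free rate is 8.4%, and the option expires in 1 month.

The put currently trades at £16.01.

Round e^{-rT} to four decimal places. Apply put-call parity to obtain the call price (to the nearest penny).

£16.82

exp(−rT) = exp(−0.084·0.08333) = 0.9930
Put-call parity: C − P = S − K·e^(−rT) = 258 − 259·0.9930 = 258 − 257.1870 = 0.8130
C = P + (C − P) = 16.01 + (0.8130) = 16.8230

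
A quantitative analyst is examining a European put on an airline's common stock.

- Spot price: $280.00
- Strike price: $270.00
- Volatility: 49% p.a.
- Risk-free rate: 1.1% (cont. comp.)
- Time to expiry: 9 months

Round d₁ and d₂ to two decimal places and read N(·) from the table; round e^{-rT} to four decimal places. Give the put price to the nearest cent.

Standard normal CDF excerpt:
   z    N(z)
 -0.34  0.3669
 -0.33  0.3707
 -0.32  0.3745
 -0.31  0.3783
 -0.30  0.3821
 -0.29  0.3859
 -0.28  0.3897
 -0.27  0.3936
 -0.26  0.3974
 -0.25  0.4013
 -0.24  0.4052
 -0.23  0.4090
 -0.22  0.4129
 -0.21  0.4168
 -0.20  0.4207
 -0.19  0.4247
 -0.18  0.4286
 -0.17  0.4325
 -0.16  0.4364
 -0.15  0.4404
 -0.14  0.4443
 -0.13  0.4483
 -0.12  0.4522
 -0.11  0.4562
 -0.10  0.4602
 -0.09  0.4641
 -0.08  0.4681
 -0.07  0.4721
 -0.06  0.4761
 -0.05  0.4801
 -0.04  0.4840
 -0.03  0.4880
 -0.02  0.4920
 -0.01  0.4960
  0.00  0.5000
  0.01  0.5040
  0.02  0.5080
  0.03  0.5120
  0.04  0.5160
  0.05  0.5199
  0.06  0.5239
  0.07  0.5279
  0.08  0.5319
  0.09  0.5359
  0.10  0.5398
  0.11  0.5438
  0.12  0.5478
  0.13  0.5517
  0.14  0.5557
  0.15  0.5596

σ√T = 0.49 × 0.8660 = 0.4244
d₁ = [ln(280/270) + (0.011 + 0.49²/2)·0.75] / 0.4244 = [0.0364 + 0.0983] / 0.4244 = 0.3173 → 0.32
d₂ = d₁ − σ√T = 0.3173 − 0.4244 = -0.1070 → -0.11
e^(−rT) = e^(−0.011·0.75) = 0.9918
N(−d₂) = N(0.11) = 0.5438;  N(−d₁) = N(-0.32) = 0.3745
P = 270·0.9918·0.5438 − 280·0.3745 = 145.6220 − 104.8600 = 40.7620

$40.76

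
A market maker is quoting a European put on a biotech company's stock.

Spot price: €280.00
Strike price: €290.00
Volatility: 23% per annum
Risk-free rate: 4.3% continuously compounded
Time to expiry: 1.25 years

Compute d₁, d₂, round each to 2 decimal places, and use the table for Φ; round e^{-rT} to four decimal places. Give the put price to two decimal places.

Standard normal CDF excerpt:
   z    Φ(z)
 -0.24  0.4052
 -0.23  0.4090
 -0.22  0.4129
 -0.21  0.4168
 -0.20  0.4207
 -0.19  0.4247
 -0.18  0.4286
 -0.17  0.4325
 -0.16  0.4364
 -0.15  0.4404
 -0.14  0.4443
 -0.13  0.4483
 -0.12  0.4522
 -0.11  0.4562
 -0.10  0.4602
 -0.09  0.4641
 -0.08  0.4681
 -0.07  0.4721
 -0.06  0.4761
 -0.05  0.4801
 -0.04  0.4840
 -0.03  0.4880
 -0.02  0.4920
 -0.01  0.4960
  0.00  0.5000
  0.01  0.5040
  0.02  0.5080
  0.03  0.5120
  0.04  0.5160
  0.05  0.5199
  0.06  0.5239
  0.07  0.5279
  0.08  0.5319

€26.19

σ√T = 0.23 × 1.1180 = 0.2571
d₁ = [ln(280/290) + (0.043 + 0.23²/2)·1.25] / 0.2571 = [-0.0351 + 0.0868] / 0.2571 = 0.2011 which rounds to 0.20
d₂ = d₁ − σ√T = 0.2011 − 0.2571 = -0.0560 which rounds to -0.06
e^(−rT) = e^(−0.043·1.25) = 0.9477
N(−d₂) = N(0.06) = 0.5239;  N(−d₁) = N(-0.20) = 0.4207
P = 290·0.9477·0.5239 − 280·0.4207 = 143.9850 − 117.7960 = 26.1890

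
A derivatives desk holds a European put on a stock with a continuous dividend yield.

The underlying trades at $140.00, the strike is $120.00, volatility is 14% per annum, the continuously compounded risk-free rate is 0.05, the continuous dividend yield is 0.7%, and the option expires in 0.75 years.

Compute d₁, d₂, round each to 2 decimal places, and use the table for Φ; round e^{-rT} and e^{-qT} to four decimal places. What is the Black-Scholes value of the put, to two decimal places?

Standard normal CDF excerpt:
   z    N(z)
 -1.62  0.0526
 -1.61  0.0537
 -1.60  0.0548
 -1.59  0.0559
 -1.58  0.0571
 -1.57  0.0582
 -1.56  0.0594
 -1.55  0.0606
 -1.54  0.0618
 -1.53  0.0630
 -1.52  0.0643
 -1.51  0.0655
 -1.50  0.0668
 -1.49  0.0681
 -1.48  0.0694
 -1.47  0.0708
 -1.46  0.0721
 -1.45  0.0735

σ√T = 0.14·√0.75 = 0.1212
d₁ = [ln(140/120) + (0.05 − 0.007 + 0.14²/2)·0.75] / 0.1212 = [0.1542 + 0.0396] / 0.1212 = 1.5980 → 1.60
d₂ = d₁ − σ√T = 1.5980 − 0.1212 = 1.4768 → 1.48
e^(−qT) = e^(−0.007·0.75) = 0.9948;  e^(−rT) = e^(−0.05·0.75) = 0.9632
P = 120·0.9632·N(-1.48) − 140·0.9948·N(-1.60) = 120·0.9632·0.0694 − 140·0.9948·0.0548 = 8.0215 − 7.6321 = 0.3894

$0.39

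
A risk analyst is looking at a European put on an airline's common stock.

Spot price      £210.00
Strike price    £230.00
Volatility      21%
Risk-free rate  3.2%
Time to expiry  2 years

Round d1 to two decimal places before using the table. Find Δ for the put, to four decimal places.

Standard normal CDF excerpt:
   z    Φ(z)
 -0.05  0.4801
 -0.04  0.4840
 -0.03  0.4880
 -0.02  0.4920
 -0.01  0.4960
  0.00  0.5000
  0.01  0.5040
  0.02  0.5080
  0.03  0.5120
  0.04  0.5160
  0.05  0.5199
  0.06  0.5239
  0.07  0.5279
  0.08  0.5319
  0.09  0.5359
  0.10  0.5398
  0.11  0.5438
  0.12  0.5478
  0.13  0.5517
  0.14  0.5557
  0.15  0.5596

σ√T = 0.21·√2 = 0.2970
d₁ = [ln(210/230) + (0.032 + ½·0.21²)·2] / (σ√T) = (-0.0910 + 0.1081) / 0.2970 = 0.0577 ≈ 0.06
N(d₁) = N(0.06) = 0.5239
Δ_put = N(d₁) − 1 = 0.5239 − 1 = -0.4761

-0.4761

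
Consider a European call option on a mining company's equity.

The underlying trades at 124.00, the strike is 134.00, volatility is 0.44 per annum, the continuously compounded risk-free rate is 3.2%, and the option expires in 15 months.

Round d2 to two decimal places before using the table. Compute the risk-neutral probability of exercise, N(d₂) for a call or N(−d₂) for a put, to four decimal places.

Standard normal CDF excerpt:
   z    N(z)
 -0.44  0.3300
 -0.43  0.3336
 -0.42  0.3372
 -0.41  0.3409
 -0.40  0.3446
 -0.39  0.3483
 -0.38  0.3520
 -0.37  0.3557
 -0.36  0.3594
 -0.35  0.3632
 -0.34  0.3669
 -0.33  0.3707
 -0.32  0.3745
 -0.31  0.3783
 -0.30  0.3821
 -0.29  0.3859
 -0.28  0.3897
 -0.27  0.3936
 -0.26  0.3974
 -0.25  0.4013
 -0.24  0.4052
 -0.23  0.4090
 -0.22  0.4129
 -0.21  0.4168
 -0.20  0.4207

σ√T = 0.44·√1.25 = 0.4919
d₁ = [ln(124/134) + (0.032 + 0.44²/2)·1.25] / 0.4919 = [-0.0776 + 0.1610] / 0.4919 = 0.1696 → 0.17
d₂ = d₁ − σ√T = 0.1696 − 0.4919 = -0.3223 → -0.32
Risk-neutral Pr[S_T > K] = N(d₂) = N(-0.32) = 0.3745

0.3745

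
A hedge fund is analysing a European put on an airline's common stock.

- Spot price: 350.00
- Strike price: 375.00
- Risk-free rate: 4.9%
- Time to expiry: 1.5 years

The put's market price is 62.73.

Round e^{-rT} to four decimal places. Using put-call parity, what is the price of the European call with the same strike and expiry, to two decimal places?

e^(−rT) = e^(−0.049·1.5) = 0.9291
Put-call parity: C − P = S − K·e^(−rT) = 350 − 375·0.9291 = 350 − 348.4125 = 1.5875
C = P + (C − P) = 62.73 + (1.5875) = 64.3175

64.32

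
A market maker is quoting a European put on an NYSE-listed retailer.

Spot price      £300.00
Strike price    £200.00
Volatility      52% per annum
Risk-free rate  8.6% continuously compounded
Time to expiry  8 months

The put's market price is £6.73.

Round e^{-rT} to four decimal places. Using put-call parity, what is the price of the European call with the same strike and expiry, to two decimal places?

e^(−rT) = e^(−0.086·0.6667) = 0.9443
Put-call parity: C − P = S − K·e^(−rT) = 300 − 200·0.9443 = 300 − 188.8600 = 111.1400
C = P + (C − P) = 6.73 + (111.1400) = 117.8700

£117.87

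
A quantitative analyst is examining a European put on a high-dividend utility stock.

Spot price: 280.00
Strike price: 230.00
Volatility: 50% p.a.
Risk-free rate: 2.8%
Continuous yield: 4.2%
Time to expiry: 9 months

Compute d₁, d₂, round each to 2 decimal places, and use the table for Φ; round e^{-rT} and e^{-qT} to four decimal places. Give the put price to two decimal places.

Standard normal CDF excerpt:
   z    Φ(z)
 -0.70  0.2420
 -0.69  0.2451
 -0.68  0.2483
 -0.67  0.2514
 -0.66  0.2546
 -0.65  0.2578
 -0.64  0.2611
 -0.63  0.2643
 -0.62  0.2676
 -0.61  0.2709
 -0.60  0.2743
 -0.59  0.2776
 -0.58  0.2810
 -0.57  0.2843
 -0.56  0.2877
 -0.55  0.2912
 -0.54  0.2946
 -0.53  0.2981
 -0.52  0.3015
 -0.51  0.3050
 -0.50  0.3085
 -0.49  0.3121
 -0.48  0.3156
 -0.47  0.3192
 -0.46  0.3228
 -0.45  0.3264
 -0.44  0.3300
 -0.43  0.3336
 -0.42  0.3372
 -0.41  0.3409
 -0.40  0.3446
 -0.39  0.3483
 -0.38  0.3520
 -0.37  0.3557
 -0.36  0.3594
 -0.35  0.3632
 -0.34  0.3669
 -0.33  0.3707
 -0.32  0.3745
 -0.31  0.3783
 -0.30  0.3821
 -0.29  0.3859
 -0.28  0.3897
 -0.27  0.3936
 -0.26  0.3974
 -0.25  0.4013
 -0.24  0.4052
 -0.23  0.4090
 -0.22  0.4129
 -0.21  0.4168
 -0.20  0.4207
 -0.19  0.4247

T = 0.75;  σ√T = 0.4330
d₁ = [ln(280/230) + (0.028 − 0.042 + ½·0.5²)·0.75] / (σ√T) = (0.1967 + 0.0833) / 0.4330 = 0.6465 ⇒ 0.65
d₂ = 0.6465 − 0.4330 = 0.2135 ⇒ 0.21
exp(−qT) = exp(−0.042·0.75) = 0.9690;  exp(−rT) = exp(−0.028·0.75) = 0.9792
N(−d₂) = N(-0.21) = 0.4168;  N(−d₁) = N(-0.65) = 0.2578
P = 230·0.9792·0.4168 − 280·0.9690·0.2578 = 93.8700 − 69.9463 = 23.9237

23.92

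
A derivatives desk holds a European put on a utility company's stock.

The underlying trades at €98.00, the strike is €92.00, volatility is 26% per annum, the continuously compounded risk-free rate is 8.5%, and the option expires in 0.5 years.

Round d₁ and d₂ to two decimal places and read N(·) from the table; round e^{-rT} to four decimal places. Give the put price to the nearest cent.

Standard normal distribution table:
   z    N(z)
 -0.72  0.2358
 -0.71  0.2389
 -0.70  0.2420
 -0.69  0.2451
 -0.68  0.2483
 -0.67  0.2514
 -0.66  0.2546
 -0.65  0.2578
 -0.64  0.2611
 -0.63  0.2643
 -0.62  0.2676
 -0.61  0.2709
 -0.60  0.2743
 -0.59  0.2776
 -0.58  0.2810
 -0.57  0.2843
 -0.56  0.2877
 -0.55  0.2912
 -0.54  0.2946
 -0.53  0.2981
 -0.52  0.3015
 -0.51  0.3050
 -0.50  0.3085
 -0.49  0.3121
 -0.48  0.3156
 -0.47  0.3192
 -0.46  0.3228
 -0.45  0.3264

σ√T = 0.26·√0.5 = 0.1838
d₁ = [ln(98/92) + (0.085 + ½·0.26²)·0.5] / (σ√T) = (0.0632 + 0.0594) / 0.1838 = 0.6667 ⇒ 0.67
d₂ = 0.6667 − 0.1838 = 0.4829 ⇒ 0.48
exp(−rT) = exp(−0.085·0.5) = 0.9584
P = 92·0.9584·N(-0.48) − 98·N(-0.67) = 92·0.9584·0.3156 − 98·0.2514 = 27.8273 − 24.6372 = 3.1901

€3.19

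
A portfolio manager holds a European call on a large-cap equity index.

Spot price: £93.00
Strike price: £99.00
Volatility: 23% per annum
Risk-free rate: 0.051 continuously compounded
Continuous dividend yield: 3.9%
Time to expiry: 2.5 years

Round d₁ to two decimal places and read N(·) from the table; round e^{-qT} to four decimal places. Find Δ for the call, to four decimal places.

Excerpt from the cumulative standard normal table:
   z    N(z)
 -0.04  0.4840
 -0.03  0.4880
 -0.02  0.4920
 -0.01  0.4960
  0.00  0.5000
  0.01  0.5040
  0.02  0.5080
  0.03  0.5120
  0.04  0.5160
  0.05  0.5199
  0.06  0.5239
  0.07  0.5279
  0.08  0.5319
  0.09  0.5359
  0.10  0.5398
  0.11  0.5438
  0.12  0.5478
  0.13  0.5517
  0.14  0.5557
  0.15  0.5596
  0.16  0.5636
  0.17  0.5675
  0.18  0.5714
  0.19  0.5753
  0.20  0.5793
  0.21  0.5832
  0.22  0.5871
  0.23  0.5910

σ√T = 0.23 × 1.5811 = 0.3637
d₁ = [ln(93/99) + (0.051 − 0.039 + ½·0.23²)·2.5] / (σ√T) = (-0.0625 + 0.0961) / 0.3637 = 0.0924 which rounds to 0.09
N(d₁) = N(0.09) = 0.5359
Δ_call = e^(−qT)·N(d₁) = 0.9071·0.5359 = 0.4861

0.4861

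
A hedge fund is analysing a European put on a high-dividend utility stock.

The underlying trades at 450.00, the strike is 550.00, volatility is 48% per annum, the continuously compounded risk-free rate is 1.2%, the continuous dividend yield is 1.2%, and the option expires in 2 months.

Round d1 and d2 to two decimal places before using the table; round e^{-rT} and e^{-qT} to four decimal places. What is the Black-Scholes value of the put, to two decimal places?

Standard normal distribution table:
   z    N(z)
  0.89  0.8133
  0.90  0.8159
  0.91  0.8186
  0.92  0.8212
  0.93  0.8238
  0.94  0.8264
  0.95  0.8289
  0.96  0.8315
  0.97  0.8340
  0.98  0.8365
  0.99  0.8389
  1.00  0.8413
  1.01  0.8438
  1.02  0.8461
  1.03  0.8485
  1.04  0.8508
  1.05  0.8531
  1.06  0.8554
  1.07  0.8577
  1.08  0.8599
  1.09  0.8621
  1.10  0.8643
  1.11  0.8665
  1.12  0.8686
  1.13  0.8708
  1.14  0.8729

106.81

σ√T = 0.48·√0.1667 = 0.1960
d₁ = [ln(450/550) + (0.012 − 0.012 + 0.48²/2)·0.1667] / 0.1960 = [-0.2007 + 0.0192] / 0.1960 = -0.9261 which rounds to -0.93
d₂ = d₁ − σ√T = -0.9261 − 0.1960 = -1.1220 which rounds to -1.12
exp(−qT) = exp(−0.012·0.1667) = 0.9980;  exp(−rT) = exp(−0.012·0.1667) = 0.9980
P = 550·0.9980·N(1.12) − 450·0.9980·N(0.93) = 550·0.9980·0.8686 − 450·0.9980·0.8238 = 476.7745 − 369.9686 = 106.8060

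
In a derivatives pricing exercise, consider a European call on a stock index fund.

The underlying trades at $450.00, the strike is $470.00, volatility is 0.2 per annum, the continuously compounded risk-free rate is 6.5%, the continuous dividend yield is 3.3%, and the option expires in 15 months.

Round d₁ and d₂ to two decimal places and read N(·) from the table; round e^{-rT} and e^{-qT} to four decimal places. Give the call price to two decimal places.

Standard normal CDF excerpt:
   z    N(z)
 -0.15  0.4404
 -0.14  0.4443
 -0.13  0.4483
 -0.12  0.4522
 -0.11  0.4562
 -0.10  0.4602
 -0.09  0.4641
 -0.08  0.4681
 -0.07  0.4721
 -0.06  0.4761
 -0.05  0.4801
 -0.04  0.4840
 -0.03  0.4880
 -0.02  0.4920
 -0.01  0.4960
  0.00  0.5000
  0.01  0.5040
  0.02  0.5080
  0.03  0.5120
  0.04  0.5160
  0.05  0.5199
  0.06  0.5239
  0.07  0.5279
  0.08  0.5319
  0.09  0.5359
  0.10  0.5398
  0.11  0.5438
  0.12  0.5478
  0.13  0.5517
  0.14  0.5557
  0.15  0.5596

σ√T = 0.2·√1.25 = 0.2236
d₁ = [ln(450/470) + (0.065 − 0.033 + ½·0.2²)·1.25] / (σ√T) = (-0.0435 + 0.0650) / 0.2236 = 0.0962 ≈ 0.10
d₂ = 0.0962 − 0.2236 = -0.1274 ≈ -0.13
e^(−qT) = e^(−0.033·1.25) = 0.9596;  e^(−rT) = e^(−0.065·1.25) = 0.9220
C = 450·0.9596·N(0.10) − 470·0.9220·N(-0.13) = 450·0.9596·0.5398 − 470·0.9220·0.4483 = 233.0964 − 194.2663 = 38.8301

$38.83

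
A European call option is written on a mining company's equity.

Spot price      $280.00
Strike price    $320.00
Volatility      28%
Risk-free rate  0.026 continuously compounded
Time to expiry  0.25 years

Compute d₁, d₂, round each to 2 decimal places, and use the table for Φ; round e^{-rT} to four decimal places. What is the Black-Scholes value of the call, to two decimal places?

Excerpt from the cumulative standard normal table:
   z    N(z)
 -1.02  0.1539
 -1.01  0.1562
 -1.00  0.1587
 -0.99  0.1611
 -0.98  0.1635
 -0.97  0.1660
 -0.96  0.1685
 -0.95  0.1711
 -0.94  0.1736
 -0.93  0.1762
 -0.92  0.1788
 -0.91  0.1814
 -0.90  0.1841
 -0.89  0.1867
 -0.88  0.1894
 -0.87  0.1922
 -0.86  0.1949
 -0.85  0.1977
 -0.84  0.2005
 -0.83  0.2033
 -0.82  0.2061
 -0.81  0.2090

T = 0.25;  σ√T = 0.1400
d₁ = [ln(280/320) + (0.026 + 0.28²/2)·0.25] / 0.1400 = [-0.1335 + 0.0163] / 0.1400 = -0.8374 which rounds to -0.84
d₂ = d₁ − σ√T = -0.8374 − 0.1400 = -0.9774 which rounds to -0.98
e^(−rT) = e^(−0.026·0.25) = 0.9935
C = 280·N(-0.84) − 320·0.9935·N(-0.98) = 280·0.2005 − 320·0.9935·0.1635 = 56.1400 − 51.9799 = 4.1601

$4.16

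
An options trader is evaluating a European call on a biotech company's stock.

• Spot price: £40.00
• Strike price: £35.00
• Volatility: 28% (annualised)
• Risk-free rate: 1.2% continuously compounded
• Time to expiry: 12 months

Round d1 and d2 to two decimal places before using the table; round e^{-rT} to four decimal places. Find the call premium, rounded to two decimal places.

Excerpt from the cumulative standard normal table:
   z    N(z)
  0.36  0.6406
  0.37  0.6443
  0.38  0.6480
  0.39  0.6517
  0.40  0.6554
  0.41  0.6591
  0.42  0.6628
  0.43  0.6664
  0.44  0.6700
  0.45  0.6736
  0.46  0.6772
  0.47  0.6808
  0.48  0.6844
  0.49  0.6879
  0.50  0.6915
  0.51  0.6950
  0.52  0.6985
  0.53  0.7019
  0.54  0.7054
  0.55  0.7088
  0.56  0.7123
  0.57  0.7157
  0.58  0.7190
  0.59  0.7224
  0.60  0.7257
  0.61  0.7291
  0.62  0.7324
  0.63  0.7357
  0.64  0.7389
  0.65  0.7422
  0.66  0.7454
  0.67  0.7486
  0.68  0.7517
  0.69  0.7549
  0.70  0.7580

T = 1;  σ√T = 0.2800
d₁ = [ln(40/35) + (0.012 + 0.28²/2)·1] / 0.2800 = [0.1335 + 0.0512] / 0.2800 = 0.6598 → 0.66
d₂ = d₁ − σ√T = 0.6598 − 0.2800 = 0.3798 → 0.38
exp(−rT) = exp(−0.012·1) = 0.9881
N(d₁) = N(0.66) = 0.7454;  N(d₂) = N(0.38) = 0.6480
C = 40·0.7454 − 35·0.9881·0.6480 = 29.8160 − 22.4101 = 7.4059

£7.41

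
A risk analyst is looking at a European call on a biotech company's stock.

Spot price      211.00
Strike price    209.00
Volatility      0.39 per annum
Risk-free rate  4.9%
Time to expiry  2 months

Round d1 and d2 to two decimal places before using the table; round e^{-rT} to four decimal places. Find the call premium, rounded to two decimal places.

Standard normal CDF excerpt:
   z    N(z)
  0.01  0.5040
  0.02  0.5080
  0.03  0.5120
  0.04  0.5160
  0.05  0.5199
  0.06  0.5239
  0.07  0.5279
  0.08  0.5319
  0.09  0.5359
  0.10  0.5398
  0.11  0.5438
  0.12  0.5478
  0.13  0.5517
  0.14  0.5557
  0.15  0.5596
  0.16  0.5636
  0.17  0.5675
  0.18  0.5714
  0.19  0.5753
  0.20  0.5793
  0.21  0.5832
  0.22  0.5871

15.25

T = 0.1667;  σ√T = 0.1592
ln(S/K) + (r + σ²/2)T = ln(211/209) + (0.049 + 0.39²/2)·0.1667 = 0.0095 + 0.0208 = 0.0304
d₁ = 0.0304 / 0.1592 = 0.1907 which rounds to 0.19
d₂ = d₁ − σ√T = 0.1907 − 0.1592 = 0.0315 which rounds to 0.03
e^(−rT) = e^(−0.049·0.1667) = 0.9919
C = 211·N(0.19) − 209·0.9919·N(0.03) = 211·0.5753 − 209·0.9919·0.5120 = 121.3883 − 106.1412 = 15.2471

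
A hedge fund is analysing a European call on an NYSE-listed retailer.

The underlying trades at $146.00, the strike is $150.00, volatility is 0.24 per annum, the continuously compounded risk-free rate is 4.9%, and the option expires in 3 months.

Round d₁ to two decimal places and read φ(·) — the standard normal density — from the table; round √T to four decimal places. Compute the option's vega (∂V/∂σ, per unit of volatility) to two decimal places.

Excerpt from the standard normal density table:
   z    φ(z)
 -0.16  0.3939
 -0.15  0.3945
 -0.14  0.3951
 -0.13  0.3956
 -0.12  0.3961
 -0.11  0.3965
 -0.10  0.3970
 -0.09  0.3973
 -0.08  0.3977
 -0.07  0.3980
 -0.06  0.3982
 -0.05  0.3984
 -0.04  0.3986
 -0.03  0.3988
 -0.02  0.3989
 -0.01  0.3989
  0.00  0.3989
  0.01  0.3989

T = 0.25;  σ√T = 0.1200
d₁ = [ln(146/150) + (0.049 + 0.24²/2)·0.25] / 0.1200 = [-0.0270 + 0.0195] / 0.1200 = -0.0632 → -0.06
√T = √0.25 = 0.5000
φ(d₁) = φ(-0.06) = 0.3982
vega = S·φ(d₁)·√T = 146·0.3982·0.5000 = 29.0686
(The put has the same vega.)

29.07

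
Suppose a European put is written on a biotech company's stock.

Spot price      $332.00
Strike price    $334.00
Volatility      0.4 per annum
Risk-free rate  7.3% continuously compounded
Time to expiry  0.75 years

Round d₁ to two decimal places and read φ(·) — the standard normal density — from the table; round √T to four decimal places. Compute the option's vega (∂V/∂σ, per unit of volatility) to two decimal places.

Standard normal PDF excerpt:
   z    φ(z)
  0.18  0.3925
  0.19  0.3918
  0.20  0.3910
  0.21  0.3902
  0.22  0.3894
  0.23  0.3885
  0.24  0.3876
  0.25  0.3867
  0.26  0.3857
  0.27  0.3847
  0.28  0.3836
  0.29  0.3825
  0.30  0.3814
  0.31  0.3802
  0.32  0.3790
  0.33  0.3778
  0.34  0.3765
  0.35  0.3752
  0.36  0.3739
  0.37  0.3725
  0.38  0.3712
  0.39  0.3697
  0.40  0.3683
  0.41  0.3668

109.31

σ√T = 0.4·√0.75 = 0.3464
d₁ = [ln(332/334) + (0.073 + ½·0.4²)·0.75] / (σ√T) = (-0.0060 + 0.1148) / 0.3464 = 0.3139 → 0.31
√T = √0.75 = 0.8660
φ(d₁) = φ(0.31) = 0.3802
vega = S·φ(d₁)·√T = 332·0.3802·0.8660 = 109.3121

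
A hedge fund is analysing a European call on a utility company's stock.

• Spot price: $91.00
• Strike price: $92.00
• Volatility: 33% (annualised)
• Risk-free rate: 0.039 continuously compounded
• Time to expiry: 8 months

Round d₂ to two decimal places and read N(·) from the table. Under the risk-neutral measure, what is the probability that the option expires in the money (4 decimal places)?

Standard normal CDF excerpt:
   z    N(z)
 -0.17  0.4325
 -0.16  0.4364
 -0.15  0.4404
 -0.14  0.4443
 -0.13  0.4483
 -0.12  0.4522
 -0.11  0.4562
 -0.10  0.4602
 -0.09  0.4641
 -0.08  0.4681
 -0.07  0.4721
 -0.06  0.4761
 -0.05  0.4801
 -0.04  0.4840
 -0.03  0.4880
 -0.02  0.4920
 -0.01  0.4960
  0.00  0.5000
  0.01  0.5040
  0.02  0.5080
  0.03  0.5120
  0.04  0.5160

0.4681

T = 0.6667;  σ√T = 0.2694
d₁ = [ln(91/92) + (0.039 + 0.33²/2)·0.6667] / 0.2694 = [-0.0109 + 0.0623] / 0.2694 = 0.1907 ⇒ 0.19
d₂ = d₁ − σ√T = 0.1907 − 0.2694 = -0.0788 ⇒ -0.08
Risk-neutral Pr[S_T > K] = N(d₂) = N(-0.08) = 0.4681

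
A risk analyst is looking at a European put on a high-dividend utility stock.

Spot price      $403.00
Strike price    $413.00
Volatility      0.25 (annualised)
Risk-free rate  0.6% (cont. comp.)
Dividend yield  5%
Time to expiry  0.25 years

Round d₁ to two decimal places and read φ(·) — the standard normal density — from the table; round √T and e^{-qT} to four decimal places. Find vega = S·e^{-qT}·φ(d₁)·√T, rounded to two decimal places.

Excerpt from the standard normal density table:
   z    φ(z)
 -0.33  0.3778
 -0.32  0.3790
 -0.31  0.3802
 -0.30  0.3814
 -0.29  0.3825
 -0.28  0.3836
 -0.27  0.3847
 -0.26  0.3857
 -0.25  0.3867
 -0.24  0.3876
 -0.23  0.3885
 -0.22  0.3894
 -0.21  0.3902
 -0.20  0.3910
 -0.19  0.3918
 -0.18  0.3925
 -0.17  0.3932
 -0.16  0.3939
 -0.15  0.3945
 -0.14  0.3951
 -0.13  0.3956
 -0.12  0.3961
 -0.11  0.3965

77.49

T = 0.25;  σ√T = 0.1250
d₁ = [ln(403/413) + (0.006 − 0.05 + 0.25²/2)·0.25] / 0.1250 = [-0.0245 − 0.0032] / 0.1250 = -0.2216 ≈ -0.22
√T = √0.25 = 0.5000
φ(d₁) = φ(-0.22) = 0.3894
e^(−qT) = e^(−0.05·0.25) = 0.9876
vega = S·e^(−qT)·φ(d₁)·√T = 403·0.9876·0.3894·0.5000 = 77.4911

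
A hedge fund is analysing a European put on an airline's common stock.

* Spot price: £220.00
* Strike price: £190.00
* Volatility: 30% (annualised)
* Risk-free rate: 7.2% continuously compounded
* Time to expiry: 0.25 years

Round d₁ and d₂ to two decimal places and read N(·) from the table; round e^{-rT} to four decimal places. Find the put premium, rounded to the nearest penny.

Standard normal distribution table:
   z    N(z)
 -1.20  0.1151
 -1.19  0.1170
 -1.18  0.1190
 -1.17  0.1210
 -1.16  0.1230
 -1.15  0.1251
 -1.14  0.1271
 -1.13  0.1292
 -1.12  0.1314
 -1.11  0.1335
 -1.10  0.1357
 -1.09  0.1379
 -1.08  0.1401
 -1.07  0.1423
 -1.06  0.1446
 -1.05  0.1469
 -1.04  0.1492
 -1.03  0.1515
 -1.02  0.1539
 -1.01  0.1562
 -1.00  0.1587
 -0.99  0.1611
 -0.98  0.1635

T = 0.25;  σ√T = 0.1500
d₁ = [ln(220/190) + (0.072 + ½·0.3²)·0.25] / (σ√T) = (0.1466 + 0.0292) / 0.1500 = 1.1724 ≈ 1.17
d₂ = 1.1724 − 0.1500 = 1.0224 ≈ 1.02
e^(−rT) = e^(−0.072·0.25) = 0.9822
P = 190·0.9822·N(-1.02) − 220·N(-1.17) = 190·0.9822·0.1539 − 220·0.1210 = 28.7205 − 26.6200 = 2.1005

£2.10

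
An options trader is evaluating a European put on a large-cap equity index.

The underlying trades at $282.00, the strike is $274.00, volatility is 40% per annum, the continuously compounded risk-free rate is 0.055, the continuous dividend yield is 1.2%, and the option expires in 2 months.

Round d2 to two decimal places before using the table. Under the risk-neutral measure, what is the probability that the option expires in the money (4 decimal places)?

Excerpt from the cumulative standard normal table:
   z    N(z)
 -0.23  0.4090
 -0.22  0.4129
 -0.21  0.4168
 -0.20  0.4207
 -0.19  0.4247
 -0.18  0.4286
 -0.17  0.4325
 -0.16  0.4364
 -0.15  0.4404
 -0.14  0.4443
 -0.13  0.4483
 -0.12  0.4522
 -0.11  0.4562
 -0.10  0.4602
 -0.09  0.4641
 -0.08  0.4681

σ√T = 0.4 × 0.4082 = 0.1633
ln(S/K) + (r − q + σ²/2)T = ln(282/274) + (0.055 − 0.012 + 0.4²/2)·0.1667 = 0.0288 + 0.0205 = 0.0493
d₁ = 0.0493 / 0.1633 = 0.3018 → 0.30
d₂ = d₁ − σ√T = 0.3018 − 0.1633 = 0.1385 → 0.14
Pr(exercise) under Q = N(−d₂) = N(-0.14) = 0.4443

0.4443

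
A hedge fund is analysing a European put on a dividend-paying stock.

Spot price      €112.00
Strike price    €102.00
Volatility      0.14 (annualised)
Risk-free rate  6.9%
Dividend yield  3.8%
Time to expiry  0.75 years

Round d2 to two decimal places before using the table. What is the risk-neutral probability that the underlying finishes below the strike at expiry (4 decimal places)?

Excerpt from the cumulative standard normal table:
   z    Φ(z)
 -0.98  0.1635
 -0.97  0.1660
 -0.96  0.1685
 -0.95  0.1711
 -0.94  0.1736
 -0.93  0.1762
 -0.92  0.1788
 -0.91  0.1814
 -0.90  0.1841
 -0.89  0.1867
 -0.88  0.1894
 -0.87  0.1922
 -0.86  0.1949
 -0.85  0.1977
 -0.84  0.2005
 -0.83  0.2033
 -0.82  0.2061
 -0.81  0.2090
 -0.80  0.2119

σ√T = 0.14 × 0.8660 = 0.1212
d₁ = [ln(112/102) + (0.069 − 0.038 + 0.14²/2)·0.75] / 0.1212 = [0.0935 + 0.0306] / 0.1212 = 1.0238 which rounds to 1.02
d₂ = d₁ − σ√T = 1.0238 − 0.1212 = 0.9025 which rounds to 0.90
Pr(exercise) under Q = N(−d₂) = N(-0.90) = 0.1841

0.1841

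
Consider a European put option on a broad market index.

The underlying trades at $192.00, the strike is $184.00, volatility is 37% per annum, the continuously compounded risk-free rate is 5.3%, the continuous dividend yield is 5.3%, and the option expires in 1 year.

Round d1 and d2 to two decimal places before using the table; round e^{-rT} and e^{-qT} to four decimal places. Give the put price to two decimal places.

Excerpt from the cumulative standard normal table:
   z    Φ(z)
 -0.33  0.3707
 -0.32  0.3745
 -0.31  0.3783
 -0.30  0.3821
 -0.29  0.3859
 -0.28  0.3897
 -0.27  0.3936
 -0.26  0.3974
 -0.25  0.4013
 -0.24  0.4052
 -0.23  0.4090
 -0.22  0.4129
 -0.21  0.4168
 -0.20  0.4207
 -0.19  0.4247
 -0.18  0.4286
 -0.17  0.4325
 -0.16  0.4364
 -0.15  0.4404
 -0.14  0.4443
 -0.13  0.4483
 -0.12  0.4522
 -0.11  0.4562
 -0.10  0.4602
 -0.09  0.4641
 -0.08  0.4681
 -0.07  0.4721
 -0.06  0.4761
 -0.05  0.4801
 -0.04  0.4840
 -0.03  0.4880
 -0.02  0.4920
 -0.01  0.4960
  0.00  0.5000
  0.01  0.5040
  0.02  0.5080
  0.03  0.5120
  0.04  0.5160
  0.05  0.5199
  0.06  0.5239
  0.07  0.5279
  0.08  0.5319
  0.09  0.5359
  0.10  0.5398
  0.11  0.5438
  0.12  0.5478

$22.54

T = 1;  σ√T = 0.3700
ln(S/K) + (r − q + σ²/2)T = ln(192/184) + (0.053 − 0.053 + 0.37²/2)·1 = 0.0426 + 0.0684 = 0.1110
d₁ = 0.1110 / 0.3700 = 0.3000 which rounds to 0.30
d₂ = d₁ − σ√T = 0.3000 − 0.3700 = -0.0700 which rounds to -0.07
exp(−qT) = exp(−0.053·1) = 0.9484;  exp(−rT) = exp(−0.053·1) = 0.9484
P = 184·0.9484·N(0.07) − 192·0.9484·N(-0.30) = 184·0.9484·0.5279 − 192·0.9484·0.3821 = 92.1215 − 69.5777 = 22.5438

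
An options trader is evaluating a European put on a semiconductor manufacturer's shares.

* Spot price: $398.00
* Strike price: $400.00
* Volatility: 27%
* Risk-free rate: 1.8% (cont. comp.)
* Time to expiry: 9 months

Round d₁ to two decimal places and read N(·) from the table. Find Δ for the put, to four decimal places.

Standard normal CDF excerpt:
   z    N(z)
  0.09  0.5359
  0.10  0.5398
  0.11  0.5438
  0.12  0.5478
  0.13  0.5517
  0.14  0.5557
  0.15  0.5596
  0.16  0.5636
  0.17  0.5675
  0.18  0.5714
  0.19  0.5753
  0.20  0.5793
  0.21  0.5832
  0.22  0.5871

σ√T = 0.27·√0.75 = 0.2338
d₁ = [ln(398/400) + (0.018 + 0.27²/2)·0.75] / 0.2338 = [-0.0050 + 0.0408] / 0.2338 = 0.1532 which rounds to 0.15
N(d₁) = N(0.15) = 0.5596
Δ_put = N(d₁) − 1 = 0.5596 − 1 = -0.4404

-0.4404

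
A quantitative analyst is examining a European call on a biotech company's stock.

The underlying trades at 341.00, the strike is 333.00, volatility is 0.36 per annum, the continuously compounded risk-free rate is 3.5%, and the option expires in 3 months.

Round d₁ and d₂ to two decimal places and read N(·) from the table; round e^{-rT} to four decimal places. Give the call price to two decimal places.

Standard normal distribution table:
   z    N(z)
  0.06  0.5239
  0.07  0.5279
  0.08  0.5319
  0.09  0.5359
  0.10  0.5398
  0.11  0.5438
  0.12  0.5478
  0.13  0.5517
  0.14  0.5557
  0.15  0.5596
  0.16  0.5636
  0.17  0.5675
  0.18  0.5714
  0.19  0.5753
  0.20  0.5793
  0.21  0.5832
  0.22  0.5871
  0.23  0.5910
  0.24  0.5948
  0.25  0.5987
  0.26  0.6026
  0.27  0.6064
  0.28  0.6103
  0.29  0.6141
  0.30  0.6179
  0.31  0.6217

29.88

σ√T = 0.36·√0.25 = 0.1800
d₁ = [ln(341/333) + (0.035 + 0.36²/2)·0.25] / 0.1800 = [0.0237 + 0.0249] / 0.1800 = 0.2705 → 0.27
d₂ = d₁ − σ√T = 0.2705 − 0.1800 = 0.0905 → 0.09
exp(−rT) = exp(−0.035·0.25) = 0.9913
N(d₁) = N(0.27) = 0.6064;  N(d₂) = N(0.09) = 0.5359
C = 341·0.6064 − 333·0.9913·0.5359 = 206.7824 − 176.9021 = 29.8803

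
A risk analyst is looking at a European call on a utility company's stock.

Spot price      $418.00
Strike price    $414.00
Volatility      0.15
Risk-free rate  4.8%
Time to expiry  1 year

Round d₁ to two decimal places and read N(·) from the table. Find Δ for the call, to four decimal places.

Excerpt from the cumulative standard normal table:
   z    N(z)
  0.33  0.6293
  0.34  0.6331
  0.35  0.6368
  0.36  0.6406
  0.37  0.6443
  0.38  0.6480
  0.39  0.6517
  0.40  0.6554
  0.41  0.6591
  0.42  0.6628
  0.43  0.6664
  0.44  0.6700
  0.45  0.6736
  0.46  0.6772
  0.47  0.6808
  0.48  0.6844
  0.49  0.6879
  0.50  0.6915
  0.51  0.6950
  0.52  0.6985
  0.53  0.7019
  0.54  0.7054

0.6772

T = 1;  σ√T = 0.1500
d₁ = [ln(418/414) + (0.048 + ½·0.15²)·1] / (σ√T) = (0.0096 + 0.0592) / 0.1500 = 0.4591 ⇒ 0.46
N(d₁) = N(0.46) = 0.6772
Δ_call = N(d₁) = 0.6772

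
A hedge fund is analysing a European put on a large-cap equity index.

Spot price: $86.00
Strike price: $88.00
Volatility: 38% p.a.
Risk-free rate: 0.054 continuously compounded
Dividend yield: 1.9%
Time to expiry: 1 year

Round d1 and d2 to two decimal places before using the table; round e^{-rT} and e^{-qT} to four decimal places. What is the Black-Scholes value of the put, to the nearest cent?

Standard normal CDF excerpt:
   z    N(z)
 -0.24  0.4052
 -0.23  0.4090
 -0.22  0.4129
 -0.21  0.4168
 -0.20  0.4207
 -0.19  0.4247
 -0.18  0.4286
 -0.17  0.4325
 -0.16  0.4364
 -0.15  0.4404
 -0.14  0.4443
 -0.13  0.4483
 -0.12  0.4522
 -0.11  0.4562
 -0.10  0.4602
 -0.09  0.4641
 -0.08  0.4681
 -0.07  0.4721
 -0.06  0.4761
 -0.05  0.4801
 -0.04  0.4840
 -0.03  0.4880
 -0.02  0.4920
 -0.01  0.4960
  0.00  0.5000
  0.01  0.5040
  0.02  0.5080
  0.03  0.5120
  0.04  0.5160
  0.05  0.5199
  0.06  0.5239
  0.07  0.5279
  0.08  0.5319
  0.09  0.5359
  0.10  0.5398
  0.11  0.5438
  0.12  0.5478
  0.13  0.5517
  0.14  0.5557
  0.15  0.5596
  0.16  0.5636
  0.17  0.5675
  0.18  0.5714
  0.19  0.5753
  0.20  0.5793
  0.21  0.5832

σ√T = 0.38 × 1.0000 = 0.3800
d₁ = [ln(86/88) + (0.054 − 0.019 + 0.38²/2)·1] / 0.3800 = [-0.0230 + 0.1072] / 0.3800 = 0.2216 → 0.22
d₂ = d₁ − σ√T = 0.2216 − 0.3800 = -0.1584 → -0.16
exp(−qT) = exp(−0.019·1) = 0.9812;  exp(−rT) = exp(−0.054·1) = 0.9474
P = 88·0.9474·N(0.16) − 86·0.9812·N(-0.22) = 88·0.9474·0.5636 − 86·0.9812·0.4129 = 46.9880 − 34.8418 = 12.1462

$12.15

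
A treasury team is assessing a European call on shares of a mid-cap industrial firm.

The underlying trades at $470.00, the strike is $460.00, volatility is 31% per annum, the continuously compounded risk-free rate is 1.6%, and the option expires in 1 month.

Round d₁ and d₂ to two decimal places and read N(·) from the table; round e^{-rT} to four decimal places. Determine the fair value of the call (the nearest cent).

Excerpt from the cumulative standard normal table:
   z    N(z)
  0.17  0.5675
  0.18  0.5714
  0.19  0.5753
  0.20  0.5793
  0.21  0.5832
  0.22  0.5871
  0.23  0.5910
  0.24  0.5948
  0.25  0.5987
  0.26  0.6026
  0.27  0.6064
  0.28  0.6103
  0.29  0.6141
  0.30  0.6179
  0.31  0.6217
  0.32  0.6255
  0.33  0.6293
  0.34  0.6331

σ√T = 0.31·√0.08333 = 0.0895
d₁ = [ln(470/460) + (0.016 + 0.31²/2)·0.08333] / 0.0895 = [0.0215 + 0.0053] / 0.0895 = 0.3000 → 0.30
d₂ = d₁ − σ√T = 0.3000 − 0.0895 = 0.2105 → 0.21
exp(−rT) = exp(−0.016·0.08333) = 0.9987
N(d₁) = N(0.30) = 0.6179;  N(d₂) = N(0.21) = 0.5832
C = 470·0.6179 − 460·0.9987·0.5832 = 290.4130 − 267.9232 = 22.4898

$22.49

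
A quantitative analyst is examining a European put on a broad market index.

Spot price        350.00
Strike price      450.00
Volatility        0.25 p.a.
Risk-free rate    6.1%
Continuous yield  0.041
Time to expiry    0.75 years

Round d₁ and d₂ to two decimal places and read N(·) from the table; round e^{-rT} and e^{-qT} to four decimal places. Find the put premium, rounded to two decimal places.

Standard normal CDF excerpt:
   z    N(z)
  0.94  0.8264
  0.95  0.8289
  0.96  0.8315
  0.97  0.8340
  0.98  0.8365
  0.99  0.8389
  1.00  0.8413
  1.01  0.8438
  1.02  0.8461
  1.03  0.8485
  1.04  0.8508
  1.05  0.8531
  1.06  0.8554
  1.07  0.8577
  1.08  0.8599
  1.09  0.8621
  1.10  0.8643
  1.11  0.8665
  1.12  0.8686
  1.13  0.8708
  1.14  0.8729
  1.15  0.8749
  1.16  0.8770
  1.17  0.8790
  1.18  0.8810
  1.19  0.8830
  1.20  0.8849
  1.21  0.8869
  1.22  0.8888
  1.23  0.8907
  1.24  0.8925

T = 0.75;  σ√T = 0.2165
d₁ = [ln(350/450) + (0.061 − 0.041 + 0.25²/2)·0.75] / 0.2165 = [-0.2513 + 0.0384] / 0.2165 = -0.9832 ≈ -0.98
d₂ = d₁ − σ√T = -0.9832 − 0.2165 = -1.1997 ≈ -1.20
e^(−qT) = e^(−0.041·0.75) = 0.9697;  e^(−rT) = e^(−0.061·0.75) = 0.9553
P = 450·0.9553·N(1.20) − 350·0.9697·N(0.98) = 450·0.9553·0.8849 − 350·0.9697·0.8365 = 380.4052 − 283.9039 = 96.5013

96.50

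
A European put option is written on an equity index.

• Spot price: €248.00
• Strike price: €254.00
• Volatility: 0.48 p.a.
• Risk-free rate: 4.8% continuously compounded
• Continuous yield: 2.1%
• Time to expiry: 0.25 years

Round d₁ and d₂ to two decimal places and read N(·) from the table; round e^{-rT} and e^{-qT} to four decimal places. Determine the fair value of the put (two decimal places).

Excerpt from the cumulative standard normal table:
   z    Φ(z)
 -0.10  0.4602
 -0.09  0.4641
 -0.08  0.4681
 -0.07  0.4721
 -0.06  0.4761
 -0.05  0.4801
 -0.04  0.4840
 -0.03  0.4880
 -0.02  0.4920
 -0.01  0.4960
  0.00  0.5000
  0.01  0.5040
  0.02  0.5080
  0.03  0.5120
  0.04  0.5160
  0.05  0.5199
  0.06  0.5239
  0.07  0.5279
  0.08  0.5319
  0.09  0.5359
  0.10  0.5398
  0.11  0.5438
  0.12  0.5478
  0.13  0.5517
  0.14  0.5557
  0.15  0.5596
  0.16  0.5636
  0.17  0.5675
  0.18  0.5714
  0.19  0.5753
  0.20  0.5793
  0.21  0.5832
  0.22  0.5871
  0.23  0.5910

€25.94

σ√T = 0.48·√0.25 = 0.2400
d₁ = [ln(248/254) + (0.048 − 0.021 + 0.48²/2)·0.25] / 0.2400 = [-0.0239 + 0.0355] / 0.2400 = 0.0485 which rounds to 0.05
d₂ = d₁ − σ√T = 0.0485 − 0.2400 = -0.1915 which rounds to -0.19
e^(−qT) = e^(−0.021·0.25) = 0.9948;  e^(−rT) = e^(−0.048·0.25) = 0.9881
N(−d₂) = N(0.19) = 0.5753;  N(−d₁) = N(-0.05) = 0.4801
P = 254·0.9881·0.5753 − 248·0.9948·0.4801 = 144.3873 − 118.4457 = 25.9416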